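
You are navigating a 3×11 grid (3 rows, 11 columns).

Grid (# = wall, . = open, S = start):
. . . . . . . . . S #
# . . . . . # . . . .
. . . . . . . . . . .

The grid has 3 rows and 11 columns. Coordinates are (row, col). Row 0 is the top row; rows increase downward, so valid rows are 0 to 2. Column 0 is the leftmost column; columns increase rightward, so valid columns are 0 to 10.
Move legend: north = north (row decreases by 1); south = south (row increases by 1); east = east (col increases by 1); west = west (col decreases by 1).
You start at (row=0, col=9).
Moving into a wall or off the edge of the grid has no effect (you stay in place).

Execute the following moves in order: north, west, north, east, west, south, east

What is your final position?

Answer: Final position: (row=1, col=9)

Derivation:
Start: (row=0, col=9)
  north (north): blocked, stay at (row=0, col=9)
  west (west): (row=0, col=9) -> (row=0, col=8)
  north (north): blocked, stay at (row=0, col=8)
  east (east): (row=0, col=8) -> (row=0, col=9)
  west (west): (row=0, col=9) -> (row=0, col=8)
  south (south): (row=0, col=8) -> (row=1, col=8)
  east (east): (row=1, col=8) -> (row=1, col=9)
Final: (row=1, col=9)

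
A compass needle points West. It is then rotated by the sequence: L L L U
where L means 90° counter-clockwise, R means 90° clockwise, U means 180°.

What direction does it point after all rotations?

Answer: Final heading: South

Derivation:
Start: West
  L (left (90° counter-clockwise)) -> South
  L (left (90° counter-clockwise)) -> East
  L (left (90° counter-clockwise)) -> North
  U (U-turn (180°)) -> South
Final: South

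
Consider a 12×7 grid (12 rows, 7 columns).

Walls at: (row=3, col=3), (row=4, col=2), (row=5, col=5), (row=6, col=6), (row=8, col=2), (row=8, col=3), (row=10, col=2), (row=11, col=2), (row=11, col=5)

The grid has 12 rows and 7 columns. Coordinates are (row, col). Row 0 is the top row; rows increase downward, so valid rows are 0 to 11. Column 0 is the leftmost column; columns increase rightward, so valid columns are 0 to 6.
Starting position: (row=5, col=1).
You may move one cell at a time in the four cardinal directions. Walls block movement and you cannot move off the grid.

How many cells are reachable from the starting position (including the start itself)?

Answer: Reachable cells: 75

Derivation:
BFS flood-fill from (row=5, col=1):
  Distance 0: (row=5, col=1)
  Distance 1: (row=4, col=1), (row=5, col=0), (row=5, col=2), (row=6, col=1)
  Distance 2: (row=3, col=1), (row=4, col=0), (row=5, col=3), (row=6, col=0), (row=6, col=2), (row=7, col=1)
  Distance 3: (row=2, col=1), (row=3, col=0), (row=3, col=2), (row=4, col=3), (row=5, col=4), (row=6, col=3), (row=7, col=0), (row=7, col=2), (row=8, col=1)
  Distance 4: (row=1, col=1), (row=2, col=0), (row=2, col=2), (row=4, col=4), (row=6, col=4), (row=7, col=3), (row=8, col=0), (row=9, col=1)
  Distance 5: (row=0, col=1), (row=1, col=0), (row=1, col=2), (row=2, col=3), (row=3, col=4), (row=4, col=5), (row=6, col=5), (row=7, col=4), (row=9, col=0), (row=9, col=2), (row=10, col=1)
  Distance 6: (row=0, col=0), (row=0, col=2), (row=1, col=3), (row=2, col=4), (row=3, col=5), (row=4, col=6), (row=7, col=5), (row=8, col=4), (row=9, col=3), (row=10, col=0), (row=11, col=1)
  Distance 7: (row=0, col=3), (row=1, col=4), (row=2, col=5), (row=3, col=6), (row=5, col=6), (row=7, col=6), (row=8, col=5), (row=9, col=4), (row=10, col=3), (row=11, col=0)
  Distance 8: (row=0, col=4), (row=1, col=5), (row=2, col=6), (row=8, col=6), (row=9, col=5), (row=10, col=4), (row=11, col=3)
  Distance 9: (row=0, col=5), (row=1, col=6), (row=9, col=6), (row=10, col=5), (row=11, col=4)
  Distance 10: (row=0, col=6), (row=10, col=6)
  Distance 11: (row=11, col=6)
Total reachable: 75 (grid has 75 open cells total)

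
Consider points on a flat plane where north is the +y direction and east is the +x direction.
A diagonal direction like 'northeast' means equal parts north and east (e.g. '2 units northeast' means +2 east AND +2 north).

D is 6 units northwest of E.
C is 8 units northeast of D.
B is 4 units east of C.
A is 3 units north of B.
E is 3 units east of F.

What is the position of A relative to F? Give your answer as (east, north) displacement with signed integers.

Place F at the origin (east=0, north=0).
  E is 3 units east of F: delta (east=+3, north=+0); E at (east=3, north=0).
  D is 6 units northwest of E: delta (east=-6, north=+6); D at (east=-3, north=6).
  C is 8 units northeast of D: delta (east=+8, north=+8); C at (east=5, north=14).
  B is 4 units east of C: delta (east=+4, north=+0); B at (east=9, north=14).
  A is 3 units north of B: delta (east=+0, north=+3); A at (east=9, north=17).
Therefore A relative to F: (east=9, north=17).

Answer: A is at (east=9, north=17) relative to F.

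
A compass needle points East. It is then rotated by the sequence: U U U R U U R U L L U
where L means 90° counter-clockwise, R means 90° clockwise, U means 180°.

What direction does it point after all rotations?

Answer: Final heading: West

Derivation:
Start: East
  U (U-turn (180°)) -> West
  U (U-turn (180°)) -> East
  U (U-turn (180°)) -> West
  R (right (90° clockwise)) -> North
  U (U-turn (180°)) -> South
  U (U-turn (180°)) -> North
  R (right (90° clockwise)) -> East
  U (U-turn (180°)) -> West
  L (left (90° counter-clockwise)) -> South
  L (left (90° counter-clockwise)) -> East
  U (U-turn (180°)) -> West
Final: West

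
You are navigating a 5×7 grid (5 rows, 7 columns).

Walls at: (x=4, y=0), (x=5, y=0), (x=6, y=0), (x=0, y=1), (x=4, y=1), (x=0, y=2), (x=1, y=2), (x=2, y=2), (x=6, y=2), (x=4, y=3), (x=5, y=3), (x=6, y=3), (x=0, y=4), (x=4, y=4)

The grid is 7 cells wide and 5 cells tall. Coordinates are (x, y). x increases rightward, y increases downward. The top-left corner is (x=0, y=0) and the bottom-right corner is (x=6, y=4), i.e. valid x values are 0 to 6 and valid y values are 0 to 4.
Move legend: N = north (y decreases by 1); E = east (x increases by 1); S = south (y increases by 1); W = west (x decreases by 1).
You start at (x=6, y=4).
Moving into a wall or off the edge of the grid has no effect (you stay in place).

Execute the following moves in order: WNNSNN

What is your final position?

Answer: Final position: (x=5, y=4)

Derivation:
Start: (x=6, y=4)
  W (west): (x=6, y=4) -> (x=5, y=4)
  N (north): blocked, stay at (x=5, y=4)
  N (north): blocked, stay at (x=5, y=4)
  S (south): blocked, stay at (x=5, y=4)
  N (north): blocked, stay at (x=5, y=4)
  N (north): blocked, stay at (x=5, y=4)
Final: (x=5, y=4)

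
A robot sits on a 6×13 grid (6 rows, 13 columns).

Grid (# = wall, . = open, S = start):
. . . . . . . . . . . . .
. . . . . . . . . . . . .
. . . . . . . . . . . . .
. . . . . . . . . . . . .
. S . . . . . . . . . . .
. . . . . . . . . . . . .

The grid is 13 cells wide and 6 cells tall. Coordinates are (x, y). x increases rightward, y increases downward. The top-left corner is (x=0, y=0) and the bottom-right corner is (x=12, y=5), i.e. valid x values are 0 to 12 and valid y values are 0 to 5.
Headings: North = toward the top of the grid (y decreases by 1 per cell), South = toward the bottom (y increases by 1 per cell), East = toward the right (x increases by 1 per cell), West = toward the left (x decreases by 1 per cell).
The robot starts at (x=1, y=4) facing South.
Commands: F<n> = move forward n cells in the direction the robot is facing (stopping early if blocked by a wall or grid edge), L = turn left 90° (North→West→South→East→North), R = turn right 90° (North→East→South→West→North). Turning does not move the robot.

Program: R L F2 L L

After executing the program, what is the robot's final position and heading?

Start: (x=1, y=4), facing South
  R: turn right, now facing West
  L: turn left, now facing South
  F2: move forward 1/2 (blocked), now at (x=1, y=5)
  L: turn left, now facing East
  L: turn left, now facing North
Final: (x=1, y=5), facing North

Answer: Final position: (x=1, y=5), facing North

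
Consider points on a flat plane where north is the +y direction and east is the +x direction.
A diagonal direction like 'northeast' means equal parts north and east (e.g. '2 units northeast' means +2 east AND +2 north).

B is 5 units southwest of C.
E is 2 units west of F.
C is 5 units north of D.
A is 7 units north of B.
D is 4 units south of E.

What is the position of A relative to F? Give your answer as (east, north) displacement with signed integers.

Place F at the origin (east=0, north=0).
  E is 2 units west of F: delta (east=-2, north=+0); E at (east=-2, north=0).
  D is 4 units south of E: delta (east=+0, north=-4); D at (east=-2, north=-4).
  C is 5 units north of D: delta (east=+0, north=+5); C at (east=-2, north=1).
  B is 5 units southwest of C: delta (east=-5, north=-5); B at (east=-7, north=-4).
  A is 7 units north of B: delta (east=+0, north=+7); A at (east=-7, north=3).
Therefore A relative to F: (east=-7, north=3).

Answer: A is at (east=-7, north=3) relative to F.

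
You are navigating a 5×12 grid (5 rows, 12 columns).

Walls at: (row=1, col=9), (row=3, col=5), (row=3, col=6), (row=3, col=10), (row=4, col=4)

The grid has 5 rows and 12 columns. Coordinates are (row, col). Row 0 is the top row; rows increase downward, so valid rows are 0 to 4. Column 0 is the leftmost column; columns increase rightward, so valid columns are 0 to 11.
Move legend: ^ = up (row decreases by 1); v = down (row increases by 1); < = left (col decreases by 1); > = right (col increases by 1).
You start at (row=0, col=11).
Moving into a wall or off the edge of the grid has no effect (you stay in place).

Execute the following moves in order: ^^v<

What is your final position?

Answer: Final position: (row=1, col=10)

Derivation:
Start: (row=0, col=11)
  ^ (up): blocked, stay at (row=0, col=11)
  ^ (up): blocked, stay at (row=0, col=11)
  v (down): (row=0, col=11) -> (row=1, col=11)
  < (left): (row=1, col=11) -> (row=1, col=10)
Final: (row=1, col=10)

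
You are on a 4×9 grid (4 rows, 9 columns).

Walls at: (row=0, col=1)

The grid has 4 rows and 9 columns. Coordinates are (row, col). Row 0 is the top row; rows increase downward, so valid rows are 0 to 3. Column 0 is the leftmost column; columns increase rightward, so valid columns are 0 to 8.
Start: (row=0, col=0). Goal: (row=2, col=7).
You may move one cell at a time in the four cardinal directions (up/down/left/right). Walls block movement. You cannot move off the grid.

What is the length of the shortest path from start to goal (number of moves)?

Answer: Shortest path length: 9

Derivation:
BFS from (row=0, col=0) until reaching (row=2, col=7):
  Distance 0: (row=0, col=0)
  Distance 1: (row=1, col=0)
  Distance 2: (row=1, col=1), (row=2, col=0)
  Distance 3: (row=1, col=2), (row=2, col=1), (row=3, col=0)
  Distance 4: (row=0, col=2), (row=1, col=3), (row=2, col=2), (row=3, col=1)
  Distance 5: (row=0, col=3), (row=1, col=4), (row=2, col=3), (row=3, col=2)
  Distance 6: (row=0, col=4), (row=1, col=5), (row=2, col=4), (row=3, col=3)
  Distance 7: (row=0, col=5), (row=1, col=6), (row=2, col=5), (row=3, col=4)
  Distance 8: (row=0, col=6), (row=1, col=7), (row=2, col=6), (row=3, col=5)
  Distance 9: (row=0, col=7), (row=1, col=8), (row=2, col=7), (row=3, col=6)  <- goal reached here
One shortest path (9 moves): (row=0, col=0) -> (row=1, col=0) -> (row=1, col=1) -> (row=1, col=2) -> (row=1, col=3) -> (row=1, col=4) -> (row=1, col=5) -> (row=1, col=6) -> (row=1, col=7) -> (row=2, col=7)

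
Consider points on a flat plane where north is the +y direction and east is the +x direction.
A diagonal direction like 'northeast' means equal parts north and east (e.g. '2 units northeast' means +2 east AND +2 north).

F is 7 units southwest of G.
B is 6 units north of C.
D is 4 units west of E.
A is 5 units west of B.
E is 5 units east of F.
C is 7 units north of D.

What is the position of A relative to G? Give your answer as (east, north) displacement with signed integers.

Answer: A is at (east=-11, north=6) relative to G.

Derivation:
Place G at the origin (east=0, north=0).
  F is 7 units southwest of G: delta (east=-7, north=-7); F at (east=-7, north=-7).
  E is 5 units east of F: delta (east=+5, north=+0); E at (east=-2, north=-7).
  D is 4 units west of E: delta (east=-4, north=+0); D at (east=-6, north=-7).
  C is 7 units north of D: delta (east=+0, north=+7); C at (east=-6, north=0).
  B is 6 units north of C: delta (east=+0, north=+6); B at (east=-6, north=6).
  A is 5 units west of B: delta (east=-5, north=+0); A at (east=-11, north=6).
Therefore A relative to G: (east=-11, north=6).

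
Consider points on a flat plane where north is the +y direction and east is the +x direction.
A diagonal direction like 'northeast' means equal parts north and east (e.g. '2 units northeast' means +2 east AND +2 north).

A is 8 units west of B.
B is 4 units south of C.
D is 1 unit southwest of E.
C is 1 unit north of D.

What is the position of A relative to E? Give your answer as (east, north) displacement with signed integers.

Answer: A is at (east=-9, north=-4) relative to E.

Derivation:
Place E at the origin (east=0, north=0).
  D is 1 unit southwest of E: delta (east=-1, north=-1); D at (east=-1, north=-1).
  C is 1 unit north of D: delta (east=+0, north=+1); C at (east=-1, north=0).
  B is 4 units south of C: delta (east=+0, north=-4); B at (east=-1, north=-4).
  A is 8 units west of B: delta (east=-8, north=+0); A at (east=-9, north=-4).
Therefore A relative to E: (east=-9, north=-4).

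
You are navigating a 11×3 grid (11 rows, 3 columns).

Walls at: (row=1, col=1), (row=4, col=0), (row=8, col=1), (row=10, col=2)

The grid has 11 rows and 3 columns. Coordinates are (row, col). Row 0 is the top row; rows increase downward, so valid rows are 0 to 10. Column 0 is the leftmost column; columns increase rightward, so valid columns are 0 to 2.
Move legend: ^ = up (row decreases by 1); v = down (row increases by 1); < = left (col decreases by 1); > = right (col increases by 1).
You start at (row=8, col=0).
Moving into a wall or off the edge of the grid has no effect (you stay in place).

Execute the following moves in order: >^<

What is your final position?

Start: (row=8, col=0)
  > (right): blocked, stay at (row=8, col=0)
  ^ (up): (row=8, col=0) -> (row=7, col=0)
  < (left): blocked, stay at (row=7, col=0)
Final: (row=7, col=0)

Answer: Final position: (row=7, col=0)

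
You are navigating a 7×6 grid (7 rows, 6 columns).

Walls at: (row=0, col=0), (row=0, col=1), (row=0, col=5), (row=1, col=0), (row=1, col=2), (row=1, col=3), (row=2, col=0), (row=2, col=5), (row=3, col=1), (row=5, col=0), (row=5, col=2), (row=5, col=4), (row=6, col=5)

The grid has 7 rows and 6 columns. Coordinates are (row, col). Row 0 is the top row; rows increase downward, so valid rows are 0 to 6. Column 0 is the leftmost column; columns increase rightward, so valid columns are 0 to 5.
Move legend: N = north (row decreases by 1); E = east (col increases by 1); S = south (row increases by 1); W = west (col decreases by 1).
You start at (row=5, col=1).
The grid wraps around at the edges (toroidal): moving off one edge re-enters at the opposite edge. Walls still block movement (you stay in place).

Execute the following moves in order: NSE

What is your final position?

Start: (row=5, col=1)
  N (north): (row=5, col=1) -> (row=4, col=1)
  S (south): (row=4, col=1) -> (row=5, col=1)
  E (east): blocked, stay at (row=5, col=1)
Final: (row=5, col=1)

Answer: Final position: (row=5, col=1)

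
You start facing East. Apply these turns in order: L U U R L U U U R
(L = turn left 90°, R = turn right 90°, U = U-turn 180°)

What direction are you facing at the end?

Start: East
  L (left (90° counter-clockwise)) -> North
  U (U-turn (180°)) -> South
  U (U-turn (180°)) -> North
  R (right (90° clockwise)) -> East
  L (left (90° counter-clockwise)) -> North
  U (U-turn (180°)) -> South
  U (U-turn (180°)) -> North
  U (U-turn (180°)) -> South
  R (right (90° clockwise)) -> West
Final: West

Answer: Final heading: West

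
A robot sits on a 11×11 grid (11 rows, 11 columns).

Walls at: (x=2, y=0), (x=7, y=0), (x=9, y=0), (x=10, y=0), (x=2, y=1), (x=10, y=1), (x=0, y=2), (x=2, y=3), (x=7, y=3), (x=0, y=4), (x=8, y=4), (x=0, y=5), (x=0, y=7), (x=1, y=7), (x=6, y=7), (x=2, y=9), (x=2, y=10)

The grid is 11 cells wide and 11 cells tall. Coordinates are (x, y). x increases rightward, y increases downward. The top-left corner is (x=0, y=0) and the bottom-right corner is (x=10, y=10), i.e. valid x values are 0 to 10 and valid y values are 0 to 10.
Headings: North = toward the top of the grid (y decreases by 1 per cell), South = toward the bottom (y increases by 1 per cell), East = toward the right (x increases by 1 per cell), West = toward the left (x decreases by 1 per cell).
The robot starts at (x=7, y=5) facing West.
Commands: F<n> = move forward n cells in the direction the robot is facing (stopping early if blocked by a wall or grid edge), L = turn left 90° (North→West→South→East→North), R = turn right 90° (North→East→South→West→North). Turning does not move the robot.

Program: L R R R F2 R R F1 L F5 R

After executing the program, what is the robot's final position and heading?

Answer: Final position: (x=8, y=10), facing West

Derivation:
Start: (x=7, y=5), facing West
  L: turn left, now facing South
  R: turn right, now facing West
  R: turn right, now facing North
  R: turn right, now facing East
  F2: move forward 2, now at (x=9, y=5)
  R: turn right, now facing South
  R: turn right, now facing West
  F1: move forward 1, now at (x=8, y=5)
  L: turn left, now facing South
  F5: move forward 5, now at (x=8, y=10)
  R: turn right, now facing West
Final: (x=8, y=10), facing West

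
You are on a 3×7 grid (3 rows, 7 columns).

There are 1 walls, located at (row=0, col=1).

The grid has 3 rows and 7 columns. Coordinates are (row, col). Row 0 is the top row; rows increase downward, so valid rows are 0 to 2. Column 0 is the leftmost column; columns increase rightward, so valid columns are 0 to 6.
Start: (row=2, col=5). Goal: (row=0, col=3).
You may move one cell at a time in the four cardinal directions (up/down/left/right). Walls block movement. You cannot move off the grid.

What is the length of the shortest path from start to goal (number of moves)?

BFS from (row=2, col=5) until reaching (row=0, col=3):
  Distance 0: (row=2, col=5)
  Distance 1: (row=1, col=5), (row=2, col=4), (row=2, col=6)
  Distance 2: (row=0, col=5), (row=1, col=4), (row=1, col=6), (row=2, col=3)
  Distance 3: (row=0, col=4), (row=0, col=6), (row=1, col=3), (row=2, col=2)
  Distance 4: (row=0, col=3), (row=1, col=2), (row=2, col=1)  <- goal reached here
One shortest path (4 moves): (row=2, col=5) -> (row=2, col=4) -> (row=2, col=3) -> (row=1, col=3) -> (row=0, col=3)

Answer: Shortest path length: 4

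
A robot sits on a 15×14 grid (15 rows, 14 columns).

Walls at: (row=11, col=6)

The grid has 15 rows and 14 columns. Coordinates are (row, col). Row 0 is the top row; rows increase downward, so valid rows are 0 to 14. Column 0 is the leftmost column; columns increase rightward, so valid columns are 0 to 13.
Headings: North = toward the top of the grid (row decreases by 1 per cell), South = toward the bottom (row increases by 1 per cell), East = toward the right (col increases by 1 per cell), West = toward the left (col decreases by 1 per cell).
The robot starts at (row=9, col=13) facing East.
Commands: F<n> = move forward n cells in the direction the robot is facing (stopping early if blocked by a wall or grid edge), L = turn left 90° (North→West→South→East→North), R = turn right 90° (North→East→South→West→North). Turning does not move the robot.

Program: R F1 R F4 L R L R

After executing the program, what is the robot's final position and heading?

Answer: Final position: (row=10, col=9), facing West

Derivation:
Start: (row=9, col=13), facing East
  R: turn right, now facing South
  F1: move forward 1, now at (row=10, col=13)
  R: turn right, now facing West
  F4: move forward 4, now at (row=10, col=9)
  L: turn left, now facing South
  R: turn right, now facing West
  L: turn left, now facing South
  R: turn right, now facing West
Final: (row=10, col=9), facing West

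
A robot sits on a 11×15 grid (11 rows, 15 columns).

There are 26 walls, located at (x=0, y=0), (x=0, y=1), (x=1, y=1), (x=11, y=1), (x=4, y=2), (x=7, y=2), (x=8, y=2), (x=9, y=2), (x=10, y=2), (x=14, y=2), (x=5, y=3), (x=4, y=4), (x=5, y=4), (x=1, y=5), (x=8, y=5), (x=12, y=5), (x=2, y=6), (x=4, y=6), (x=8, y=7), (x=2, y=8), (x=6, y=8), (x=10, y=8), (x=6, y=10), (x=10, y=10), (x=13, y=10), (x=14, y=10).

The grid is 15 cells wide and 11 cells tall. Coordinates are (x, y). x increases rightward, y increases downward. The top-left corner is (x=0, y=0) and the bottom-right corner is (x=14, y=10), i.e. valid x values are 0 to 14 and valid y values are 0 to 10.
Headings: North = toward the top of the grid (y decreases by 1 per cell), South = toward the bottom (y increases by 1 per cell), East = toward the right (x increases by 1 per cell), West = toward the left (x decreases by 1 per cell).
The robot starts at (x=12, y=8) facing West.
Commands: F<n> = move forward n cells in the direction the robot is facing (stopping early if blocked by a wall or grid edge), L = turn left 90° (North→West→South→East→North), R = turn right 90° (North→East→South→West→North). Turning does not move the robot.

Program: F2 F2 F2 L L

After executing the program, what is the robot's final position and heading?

Start: (x=12, y=8), facing West
  F2: move forward 1/2 (blocked), now at (x=11, y=8)
  F2: move forward 0/2 (blocked), now at (x=11, y=8)
  F2: move forward 0/2 (blocked), now at (x=11, y=8)
  L: turn left, now facing South
  L: turn left, now facing East
Final: (x=11, y=8), facing East

Answer: Final position: (x=11, y=8), facing East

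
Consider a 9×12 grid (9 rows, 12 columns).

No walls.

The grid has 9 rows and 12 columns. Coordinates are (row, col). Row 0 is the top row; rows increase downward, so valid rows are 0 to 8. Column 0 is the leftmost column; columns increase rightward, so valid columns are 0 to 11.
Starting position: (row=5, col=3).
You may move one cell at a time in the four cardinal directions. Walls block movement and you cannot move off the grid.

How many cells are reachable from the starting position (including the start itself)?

Answer: Reachable cells: 108

Derivation:
BFS flood-fill from (row=5, col=3):
  Distance 0: (row=5, col=3)
  Distance 1: (row=4, col=3), (row=5, col=2), (row=5, col=4), (row=6, col=3)
  Distance 2: (row=3, col=3), (row=4, col=2), (row=4, col=4), (row=5, col=1), (row=5, col=5), (row=6, col=2), (row=6, col=4), (row=7, col=3)
  Distance 3: (row=2, col=3), (row=3, col=2), (row=3, col=4), (row=4, col=1), (row=4, col=5), (row=5, col=0), (row=5, col=6), (row=6, col=1), (row=6, col=5), (row=7, col=2), (row=7, col=4), (row=8, col=3)
  Distance 4: (row=1, col=3), (row=2, col=2), (row=2, col=4), (row=3, col=1), (row=3, col=5), (row=4, col=0), (row=4, col=6), (row=5, col=7), (row=6, col=0), (row=6, col=6), (row=7, col=1), (row=7, col=5), (row=8, col=2), (row=8, col=4)
  Distance 5: (row=0, col=3), (row=1, col=2), (row=1, col=4), (row=2, col=1), (row=2, col=5), (row=3, col=0), (row=3, col=6), (row=4, col=7), (row=5, col=8), (row=6, col=7), (row=7, col=0), (row=7, col=6), (row=8, col=1), (row=8, col=5)
  Distance 6: (row=0, col=2), (row=0, col=4), (row=1, col=1), (row=1, col=5), (row=2, col=0), (row=2, col=6), (row=3, col=7), (row=4, col=8), (row=5, col=9), (row=6, col=8), (row=7, col=7), (row=8, col=0), (row=8, col=6)
  Distance 7: (row=0, col=1), (row=0, col=5), (row=1, col=0), (row=1, col=6), (row=2, col=7), (row=3, col=8), (row=4, col=9), (row=5, col=10), (row=6, col=9), (row=7, col=8), (row=8, col=7)
  Distance 8: (row=0, col=0), (row=0, col=6), (row=1, col=7), (row=2, col=8), (row=3, col=9), (row=4, col=10), (row=5, col=11), (row=6, col=10), (row=7, col=9), (row=8, col=8)
  Distance 9: (row=0, col=7), (row=1, col=8), (row=2, col=9), (row=3, col=10), (row=4, col=11), (row=6, col=11), (row=7, col=10), (row=8, col=9)
  Distance 10: (row=0, col=8), (row=1, col=9), (row=2, col=10), (row=3, col=11), (row=7, col=11), (row=8, col=10)
  Distance 11: (row=0, col=9), (row=1, col=10), (row=2, col=11), (row=8, col=11)
  Distance 12: (row=0, col=10), (row=1, col=11)
  Distance 13: (row=0, col=11)
Total reachable: 108 (grid has 108 open cells total)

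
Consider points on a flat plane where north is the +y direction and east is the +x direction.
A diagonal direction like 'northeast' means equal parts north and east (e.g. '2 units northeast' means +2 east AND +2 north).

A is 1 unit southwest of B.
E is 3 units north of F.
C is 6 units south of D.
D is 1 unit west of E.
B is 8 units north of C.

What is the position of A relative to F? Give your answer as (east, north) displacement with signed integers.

Answer: A is at (east=-2, north=4) relative to F.

Derivation:
Place F at the origin (east=0, north=0).
  E is 3 units north of F: delta (east=+0, north=+3); E at (east=0, north=3).
  D is 1 unit west of E: delta (east=-1, north=+0); D at (east=-1, north=3).
  C is 6 units south of D: delta (east=+0, north=-6); C at (east=-1, north=-3).
  B is 8 units north of C: delta (east=+0, north=+8); B at (east=-1, north=5).
  A is 1 unit southwest of B: delta (east=-1, north=-1); A at (east=-2, north=4).
Therefore A relative to F: (east=-2, north=4).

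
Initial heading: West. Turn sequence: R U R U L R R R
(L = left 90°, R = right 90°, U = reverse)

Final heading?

Answer: Final heading: West

Derivation:
Start: West
  R (right (90° clockwise)) -> North
  U (U-turn (180°)) -> South
  R (right (90° clockwise)) -> West
  U (U-turn (180°)) -> East
  L (left (90° counter-clockwise)) -> North
  R (right (90° clockwise)) -> East
  R (right (90° clockwise)) -> South
  R (right (90° clockwise)) -> West
Final: West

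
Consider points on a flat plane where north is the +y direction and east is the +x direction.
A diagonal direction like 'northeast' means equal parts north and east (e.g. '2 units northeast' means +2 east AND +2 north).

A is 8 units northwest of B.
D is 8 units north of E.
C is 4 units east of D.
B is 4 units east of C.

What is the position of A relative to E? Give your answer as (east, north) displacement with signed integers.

Place E at the origin (east=0, north=0).
  D is 8 units north of E: delta (east=+0, north=+8); D at (east=0, north=8).
  C is 4 units east of D: delta (east=+4, north=+0); C at (east=4, north=8).
  B is 4 units east of C: delta (east=+4, north=+0); B at (east=8, north=8).
  A is 8 units northwest of B: delta (east=-8, north=+8); A at (east=0, north=16).
Therefore A relative to E: (east=0, north=16).

Answer: A is at (east=0, north=16) relative to E.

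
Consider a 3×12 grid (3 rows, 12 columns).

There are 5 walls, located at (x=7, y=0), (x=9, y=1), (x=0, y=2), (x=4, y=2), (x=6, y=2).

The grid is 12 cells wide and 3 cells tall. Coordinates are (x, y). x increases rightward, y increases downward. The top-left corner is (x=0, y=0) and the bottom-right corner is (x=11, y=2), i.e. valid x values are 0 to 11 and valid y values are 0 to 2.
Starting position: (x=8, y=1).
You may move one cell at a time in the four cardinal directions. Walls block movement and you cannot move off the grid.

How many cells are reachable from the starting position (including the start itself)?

Answer: Reachable cells: 31

Derivation:
BFS flood-fill from (x=8, y=1):
  Distance 0: (x=8, y=1)
  Distance 1: (x=8, y=0), (x=7, y=1), (x=8, y=2)
  Distance 2: (x=9, y=0), (x=6, y=1), (x=7, y=2), (x=9, y=2)
  Distance 3: (x=6, y=0), (x=10, y=0), (x=5, y=1), (x=10, y=2)
  Distance 4: (x=5, y=0), (x=11, y=0), (x=4, y=1), (x=10, y=1), (x=5, y=2), (x=11, y=2)
  Distance 5: (x=4, y=0), (x=3, y=1), (x=11, y=1)
  Distance 6: (x=3, y=0), (x=2, y=1), (x=3, y=2)
  Distance 7: (x=2, y=0), (x=1, y=1), (x=2, y=2)
  Distance 8: (x=1, y=0), (x=0, y=1), (x=1, y=2)
  Distance 9: (x=0, y=0)
Total reachable: 31 (grid has 31 open cells total)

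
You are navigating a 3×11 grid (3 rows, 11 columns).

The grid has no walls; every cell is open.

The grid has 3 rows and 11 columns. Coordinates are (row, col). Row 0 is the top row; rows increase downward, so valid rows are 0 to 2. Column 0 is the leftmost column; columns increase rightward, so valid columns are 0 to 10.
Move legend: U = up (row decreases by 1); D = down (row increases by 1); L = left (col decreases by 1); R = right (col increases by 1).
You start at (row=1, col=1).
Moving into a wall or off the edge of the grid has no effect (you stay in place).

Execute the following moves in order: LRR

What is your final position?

Start: (row=1, col=1)
  L (left): (row=1, col=1) -> (row=1, col=0)
  R (right): (row=1, col=0) -> (row=1, col=1)
  R (right): (row=1, col=1) -> (row=1, col=2)
Final: (row=1, col=2)

Answer: Final position: (row=1, col=2)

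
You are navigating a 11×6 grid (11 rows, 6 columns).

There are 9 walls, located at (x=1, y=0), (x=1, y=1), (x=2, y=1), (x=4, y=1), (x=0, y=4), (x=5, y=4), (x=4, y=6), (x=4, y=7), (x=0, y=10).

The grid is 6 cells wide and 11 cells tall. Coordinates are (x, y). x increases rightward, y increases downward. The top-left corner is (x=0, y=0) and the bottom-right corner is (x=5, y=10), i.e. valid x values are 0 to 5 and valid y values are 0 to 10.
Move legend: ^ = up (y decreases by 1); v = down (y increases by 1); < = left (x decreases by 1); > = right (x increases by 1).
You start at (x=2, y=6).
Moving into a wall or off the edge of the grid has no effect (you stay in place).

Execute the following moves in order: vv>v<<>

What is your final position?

Start: (x=2, y=6)
  v (down): (x=2, y=6) -> (x=2, y=7)
  v (down): (x=2, y=7) -> (x=2, y=8)
  > (right): (x=2, y=8) -> (x=3, y=8)
  v (down): (x=3, y=8) -> (x=3, y=9)
  < (left): (x=3, y=9) -> (x=2, y=9)
  < (left): (x=2, y=9) -> (x=1, y=9)
  > (right): (x=1, y=9) -> (x=2, y=9)
Final: (x=2, y=9)

Answer: Final position: (x=2, y=9)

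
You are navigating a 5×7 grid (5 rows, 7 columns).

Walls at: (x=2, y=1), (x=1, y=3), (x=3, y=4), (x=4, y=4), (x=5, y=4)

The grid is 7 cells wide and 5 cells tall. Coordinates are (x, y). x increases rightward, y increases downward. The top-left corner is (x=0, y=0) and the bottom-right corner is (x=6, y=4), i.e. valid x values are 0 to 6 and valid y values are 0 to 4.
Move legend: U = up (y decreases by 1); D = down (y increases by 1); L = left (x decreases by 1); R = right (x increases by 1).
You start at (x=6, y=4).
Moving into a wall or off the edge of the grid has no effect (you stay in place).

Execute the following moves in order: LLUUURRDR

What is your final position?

Answer: Final position: (x=6, y=2)

Derivation:
Start: (x=6, y=4)
  L (left): blocked, stay at (x=6, y=4)
  L (left): blocked, stay at (x=6, y=4)
  U (up): (x=6, y=4) -> (x=6, y=3)
  U (up): (x=6, y=3) -> (x=6, y=2)
  U (up): (x=6, y=2) -> (x=6, y=1)
  R (right): blocked, stay at (x=6, y=1)
  R (right): blocked, stay at (x=6, y=1)
  D (down): (x=6, y=1) -> (x=6, y=2)
  R (right): blocked, stay at (x=6, y=2)
Final: (x=6, y=2)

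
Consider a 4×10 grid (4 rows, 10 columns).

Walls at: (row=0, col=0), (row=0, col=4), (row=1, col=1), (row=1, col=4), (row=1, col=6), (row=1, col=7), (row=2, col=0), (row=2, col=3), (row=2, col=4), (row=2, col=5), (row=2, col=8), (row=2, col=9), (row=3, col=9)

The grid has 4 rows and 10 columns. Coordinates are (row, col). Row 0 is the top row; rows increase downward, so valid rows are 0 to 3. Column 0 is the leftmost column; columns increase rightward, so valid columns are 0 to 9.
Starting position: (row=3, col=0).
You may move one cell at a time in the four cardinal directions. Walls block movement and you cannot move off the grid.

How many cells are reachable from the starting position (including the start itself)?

BFS flood-fill from (row=3, col=0):
  Distance 0: (row=3, col=0)
  Distance 1: (row=3, col=1)
  Distance 2: (row=2, col=1), (row=3, col=2)
  Distance 3: (row=2, col=2), (row=3, col=3)
  Distance 4: (row=1, col=2), (row=3, col=4)
  Distance 5: (row=0, col=2), (row=1, col=3), (row=3, col=5)
  Distance 6: (row=0, col=1), (row=0, col=3), (row=3, col=6)
  Distance 7: (row=2, col=6), (row=3, col=7)
  Distance 8: (row=2, col=7), (row=3, col=8)
Total reachable: 18 (grid has 27 open cells total)

Answer: Reachable cells: 18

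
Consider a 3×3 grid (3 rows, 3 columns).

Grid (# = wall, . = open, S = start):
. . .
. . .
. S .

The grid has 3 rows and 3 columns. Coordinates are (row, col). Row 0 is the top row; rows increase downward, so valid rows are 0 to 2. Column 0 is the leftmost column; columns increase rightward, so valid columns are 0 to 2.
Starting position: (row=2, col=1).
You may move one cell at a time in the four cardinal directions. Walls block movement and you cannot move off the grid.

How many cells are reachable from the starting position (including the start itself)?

Answer: Reachable cells: 9

Derivation:
BFS flood-fill from (row=2, col=1):
  Distance 0: (row=2, col=1)
  Distance 1: (row=1, col=1), (row=2, col=0), (row=2, col=2)
  Distance 2: (row=0, col=1), (row=1, col=0), (row=1, col=2)
  Distance 3: (row=0, col=0), (row=0, col=2)
Total reachable: 9 (grid has 9 open cells total)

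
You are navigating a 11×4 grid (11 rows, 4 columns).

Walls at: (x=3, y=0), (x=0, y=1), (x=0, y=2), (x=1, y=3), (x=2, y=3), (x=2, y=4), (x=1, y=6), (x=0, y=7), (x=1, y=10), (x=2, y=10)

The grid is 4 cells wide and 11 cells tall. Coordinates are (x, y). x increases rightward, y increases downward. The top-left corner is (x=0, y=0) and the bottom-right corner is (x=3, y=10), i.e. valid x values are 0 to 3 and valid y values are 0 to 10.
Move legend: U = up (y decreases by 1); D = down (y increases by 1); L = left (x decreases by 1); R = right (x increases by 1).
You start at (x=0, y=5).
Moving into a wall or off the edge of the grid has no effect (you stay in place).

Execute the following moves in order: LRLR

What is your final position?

Answer: Final position: (x=1, y=5)

Derivation:
Start: (x=0, y=5)
  L (left): blocked, stay at (x=0, y=5)
  R (right): (x=0, y=5) -> (x=1, y=5)
  L (left): (x=1, y=5) -> (x=0, y=5)
  R (right): (x=0, y=5) -> (x=1, y=5)
Final: (x=1, y=5)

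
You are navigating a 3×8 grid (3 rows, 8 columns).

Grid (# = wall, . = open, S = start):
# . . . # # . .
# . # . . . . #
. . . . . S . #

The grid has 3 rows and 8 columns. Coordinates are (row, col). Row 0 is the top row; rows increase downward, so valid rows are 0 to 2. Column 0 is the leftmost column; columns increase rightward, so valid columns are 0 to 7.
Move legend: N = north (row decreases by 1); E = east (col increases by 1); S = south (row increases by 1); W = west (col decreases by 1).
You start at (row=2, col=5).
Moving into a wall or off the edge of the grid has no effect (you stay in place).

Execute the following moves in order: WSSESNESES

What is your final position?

Answer: Final position: (row=2, col=6)

Derivation:
Start: (row=2, col=5)
  W (west): (row=2, col=5) -> (row=2, col=4)
  S (south): blocked, stay at (row=2, col=4)
  S (south): blocked, stay at (row=2, col=4)
  E (east): (row=2, col=4) -> (row=2, col=5)
  S (south): blocked, stay at (row=2, col=5)
  N (north): (row=2, col=5) -> (row=1, col=5)
  E (east): (row=1, col=5) -> (row=1, col=6)
  S (south): (row=1, col=6) -> (row=2, col=6)
  E (east): blocked, stay at (row=2, col=6)
  S (south): blocked, stay at (row=2, col=6)
Final: (row=2, col=6)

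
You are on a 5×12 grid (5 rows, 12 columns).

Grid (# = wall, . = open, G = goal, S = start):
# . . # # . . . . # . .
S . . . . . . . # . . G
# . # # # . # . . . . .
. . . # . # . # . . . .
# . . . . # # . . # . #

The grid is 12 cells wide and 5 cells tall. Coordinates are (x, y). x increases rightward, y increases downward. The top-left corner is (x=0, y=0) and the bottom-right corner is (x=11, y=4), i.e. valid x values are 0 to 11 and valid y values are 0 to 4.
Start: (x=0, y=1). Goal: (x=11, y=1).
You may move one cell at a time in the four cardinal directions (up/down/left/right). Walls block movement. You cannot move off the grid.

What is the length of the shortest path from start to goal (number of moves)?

Answer: Shortest path length: 13

Derivation:
BFS from (x=0, y=1) until reaching (x=11, y=1):
  Distance 0: (x=0, y=1)
  Distance 1: (x=1, y=1)
  Distance 2: (x=1, y=0), (x=2, y=1), (x=1, y=2)
  Distance 3: (x=2, y=0), (x=3, y=1), (x=1, y=3)
  Distance 4: (x=4, y=1), (x=0, y=3), (x=2, y=3), (x=1, y=4)
  Distance 5: (x=5, y=1), (x=2, y=4)
  Distance 6: (x=5, y=0), (x=6, y=1), (x=5, y=2), (x=3, y=4)
  Distance 7: (x=6, y=0), (x=7, y=1), (x=4, y=4)
  Distance 8: (x=7, y=0), (x=7, y=2), (x=4, y=3)
  Distance 9: (x=8, y=0), (x=8, y=2)
  Distance 10: (x=9, y=2), (x=8, y=3)
  Distance 11: (x=9, y=1), (x=10, y=2), (x=9, y=3), (x=8, y=4)
  Distance 12: (x=10, y=1), (x=11, y=2), (x=10, y=3), (x=7, y=4)
  Distance 13: (x=10, y=0), (x=11, y=1), (x=11, y=3), (x=10, y=4)  <- goal reached here
One shortest path (13 moves): (x=0, y=1) -> (x=1, y=1) -> (x=2, y=1) -> (x=3, y=1) -> (x=4, y=1) -> (x=5, y=1) -> (x=6, y=1) -> (x=7, y=1) -> (x=7, y=2) -> (x=8, y=2) -> (x=9, y=2) -> (x=10, y=2) -> (x=11, y=2) -> (x=11, y=1)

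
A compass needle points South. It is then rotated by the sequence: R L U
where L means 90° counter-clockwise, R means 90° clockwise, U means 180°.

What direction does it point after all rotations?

Answer: Final heading: North

Derivation:
Start: South
  R (right (90° clockwise)) -> West
  L (left (90° counter-clockwise)) -> South
  U (U-turn (180°)) -> North
Final: North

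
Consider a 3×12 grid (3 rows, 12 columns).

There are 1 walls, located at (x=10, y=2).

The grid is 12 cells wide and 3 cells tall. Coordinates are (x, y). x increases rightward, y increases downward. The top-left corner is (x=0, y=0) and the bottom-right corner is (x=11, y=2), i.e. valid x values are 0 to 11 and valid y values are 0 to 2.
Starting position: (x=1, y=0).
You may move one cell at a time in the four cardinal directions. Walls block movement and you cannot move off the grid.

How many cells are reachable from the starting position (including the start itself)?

BFS flood-fill from (x=1, y=0):
  Distance 0: (x=1, y=0)
  Distance 1: (x=0, y=0), (x=2, y=0), (x=1, y=1)
  Distance 2: (x=3, y=0), (x=0, y=1), (x=2, y=1), (x=1, y=2)
  Distance 3: (x=4, y=0), (x=3, y=1), (x=0, y=2), (x=2, y=2)
  Distance 4: (x=5, y=0), (x=4, y=1), (x=3, y=2)
  Distance 5: (x=6, y=0), (x=5, y=1), (x=4, y=2)
  Distance 6: (x=7, y=0), (x=6, y=1), (x=5, y=2)
  Distance 7: (x=8, y=0), (x=7, y=1), (x=6, y=2)
  Distance 8: (x=9, y=0), (x=8, y=1), (x=7, y=2)
  Distance 9: (x=10, y=0), (x=9, y=1), (x=8, y=2)
  Distance 10: (x=11, y=0), (x=10, y=1), (x=9, y=2)
  Distance 11: (x=11, y=1)
  Distance 12: (x=11, y=2)
Total reachable: 35 (grid has 35 open cells total)

Answer: Reachable cells: 35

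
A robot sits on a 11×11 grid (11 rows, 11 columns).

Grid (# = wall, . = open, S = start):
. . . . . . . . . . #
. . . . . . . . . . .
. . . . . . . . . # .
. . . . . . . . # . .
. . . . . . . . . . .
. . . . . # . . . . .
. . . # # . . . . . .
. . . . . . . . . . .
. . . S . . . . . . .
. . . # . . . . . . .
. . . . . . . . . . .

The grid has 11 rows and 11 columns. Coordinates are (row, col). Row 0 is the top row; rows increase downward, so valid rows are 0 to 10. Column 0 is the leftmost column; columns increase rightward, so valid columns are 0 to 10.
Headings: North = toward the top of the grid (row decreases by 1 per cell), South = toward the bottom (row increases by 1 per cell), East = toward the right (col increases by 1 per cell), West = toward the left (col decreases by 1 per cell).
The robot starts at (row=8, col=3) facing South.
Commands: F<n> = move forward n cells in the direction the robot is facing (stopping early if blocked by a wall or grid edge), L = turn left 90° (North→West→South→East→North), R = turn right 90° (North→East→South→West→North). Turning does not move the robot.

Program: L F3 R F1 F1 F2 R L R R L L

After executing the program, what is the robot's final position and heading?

Start: (row=8, col=3), facing South
  L: turn left, now facing East
  F3: move forward 3, now at (row=8, col=6)
  R: turn right, now facing South
  F1: move forward 1, now at (row=9, col=6)
  F1: move forward 1, now at (row=10, col=6)
  F2: move forward 0/2 (blocked), now at (row=10, col=6)
  R: turn right, now facing West
  L: turn left, now facing South
  R: turn right, now facing West
  R: turn right, now facing North
  L: turn left, now facing West
  L: turn left, now facing South
Final: (row=10, col=6), facing South

Answer: Final position: (row=10, col=6), facing South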